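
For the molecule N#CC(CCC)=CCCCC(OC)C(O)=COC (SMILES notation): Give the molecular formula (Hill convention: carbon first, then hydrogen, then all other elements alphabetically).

Walk through each heavy atom and fill implicit hydrogens from standard valence (C 4, N 3, O 2, S 2, halogen 1):
  atom 1: N, bond orders sum to 3 (valence 3) → 0 H
  atom 2: C, bond orders sum to 4 (valence 4) → 0 H
  atom 3: C, bond orders sum to 4 (valence 4) → 0 H
  atom 4: C, bond orders sum to 2 (valence 4) → 2 H
  atom 5: C, bond orders sum to 2 (valence 4) → 2 H
  atom 6: C, bond orders sum to 1 (valence 4) → 3 H
  atom 7: C, bond orders sum to 3 (valence 4) → 1 H
  atom 8: C, bond orders sum to 2 (valence 4) → 2 H
  atom 9: C, bond orders sum to 2 (valence 4) → 2 H
  atom 10: C, bond orders sum to 2 (valence 4) → 2 H
  atom 11: C, bond orders sum to 3 (valence 4) → 1 H
  atom 12: O, bond orders sum to 2 (valence 2) → 0 H
  atom 13: C, bond orders sum to 1 (valence 4) → 3 H
  atom 14: C, bond orders sum to 4 (valence 4) → 0 H
  atom 15: O, bond orders sum to 1 (valence 2) → 1 H
  atom 16: C, bond orders sum to 3 (valence 4) → 1 H
  atom 17: O, bond orders sum to 2 (valence 2) → 0 H
  atom 18: C, bond orders sum to 1 (valence 4) → 3 H
Totals → C:14, H:23, N:1, O:3.
In Hill order: C14H23NO3.

C14H23NO3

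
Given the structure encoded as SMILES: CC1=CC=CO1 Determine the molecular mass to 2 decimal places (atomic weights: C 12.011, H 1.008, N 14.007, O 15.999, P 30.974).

First, the molecular formula is C5H6O (counting implicit H from valence).
  C: 5 × 12.011 = 60.055
  H: 6 × 1.008 = 6.048
  O: 1 × 15.999 = 15.999
Sum: 5×12.011 + 6×1.008 + 1×15.999 = 82.102 → 82.10 g/mol.

82.10 g/mol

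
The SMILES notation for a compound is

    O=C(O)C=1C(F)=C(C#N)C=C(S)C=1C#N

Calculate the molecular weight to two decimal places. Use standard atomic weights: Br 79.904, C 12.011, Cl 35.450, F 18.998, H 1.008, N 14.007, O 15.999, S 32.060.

First, the molecular formula is C9H3FN2O2S (counting implicit H from valence).
  C: 9 × 12.011 = 108.099
  F: 1 × 18.998 = 18.998
  H: 3 × 1.008 = 3.024
  N: 2 × 14.007 = 28.014
  O: 2 × 15.999 = 31.998
  S: 1 × 32.060 = 32.060
Sum: 9×12.011 + 1×18.998 + 3×1.008 + 2×14.007 + 2×15.999 + 1×32.060 = 222.193 → 222.19 g/mol.

222.19 g/mol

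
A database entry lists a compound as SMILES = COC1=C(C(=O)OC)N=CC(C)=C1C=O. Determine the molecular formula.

Walk through each heavy atom and fill implicit hydrogens from standard valence (C 4, N 3, O 2, S 2, halogen 1):
  atom 1: C, bond orders sum to 1 (valence 4) → 3 H
  atom 2: O, bond orders sum to 2 (valence 2) → 0 H
  atom 3: C, bond orders sum to 4 (valence 4) → 0 H
  atom 4: C, bond orders sum to 4 (valence 4) → 0 H
  atom 5: C, bond orders sum to 4 (valence 4) → 0 H
  atom 6: O, bond orders sum to 2 (valence 2) → 0 H
  atom 7: O, bond orders sum to 2 (valence 2) → 0 H
  atom 8: C, bond orders sum to 1 (valence 4) → 3 H
  atom 9: N, bond orders sum to 3 (valence 3) → 0 H
  atom 10: C, bond orders sum to 3 (valence 4) → 1 H
  atom 11: C, bond orders sum to 4 (valence 4) → 0 H
  atom 12: C, bond orders sum to 1 (valence 4) → 3 H
  atom 13: C, bond orders sum to 4 (valence 4) → 0 H
  atom 14: C, bond orders sum to 3 (valence 4) → 1 H
  atom 15: O, bond orders sum to 2 (valence 2) → 0 H
Totals → C:10, H:11, N:1, O:4.

C10H11NO4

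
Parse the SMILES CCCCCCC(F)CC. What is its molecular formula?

C9H19F

Walk through each heavy atom and fill implicit hydrogens from standard valence (C 4, N 3, O 2, S 2, halogen 1):
  atom 1: C, bond orders sum to 1 (valence 4) → 3 H
  atom 2: C, bond orders sum to 2 (valence 4) → 2 H
  atom 3: C, bond orders sum to 2 (valence 4) → 2 H
  atom 4: C, bond orders sum to 2 (valence 4) → 2 H
  atom 5: C, bond orders sum to 2 (valence 4) → 2 H
  atom 6: C, bond orders sum to 2 (valence 4) → 2 H
  atom 7: C, bond orders sum to 3 (valence 4) → 1 H
  atom 8: F (halogen, monovalent) → 0 H
  atom 9: C, bond orders sum to 2 (valence 4) → 2 H
  atom 10: C, bond orders sum to 1 (valence 4) → 3 H
Totals → C:9, H:19, F:1.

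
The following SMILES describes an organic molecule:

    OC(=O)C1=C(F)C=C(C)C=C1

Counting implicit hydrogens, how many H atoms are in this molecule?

Walk through each heavy atom and fill implicit hydrogens from standard valence (C 4, N 3, O 2, S 2, halogen 1):
  atom 1: O, bond orders sum to 1 (valence 2) → 1 H
  atom 2: C, bond orders sum to 4 (valence 4) → 0 H
  atom 3: O, bond orders sum to 2 (valence 2) → 0 H
  atom 4: C, bond orders sum to 4 (valence 4) → 0 H
  atom 5: C, bond orders sum to 4 (valence 4) → 0 H
  atom 6: F (halogen, monovalent) → 0 H
  atom 7: C, bond orders sum to 3 (valence 4) → 1 H
  atom 8: C, bond orders sum to 4 (valence 4) → 0 H
  atom 9: C, bond orders sum to 1 (valence 4) → 3 H
  atom 10: C, bond orders sum to 3 (valence 4) → 1 H
  atom 11: C, bond orders sum to 3 (valence 4) → 1 H
Total hydrogens: 7.

7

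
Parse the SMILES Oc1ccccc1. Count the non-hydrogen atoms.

Every atom symbol written in the SMILES (organic subset) is one heavy atom; implicit H are not written.
Heavy atoms by element → C:6, O:1.
Total: 7.

7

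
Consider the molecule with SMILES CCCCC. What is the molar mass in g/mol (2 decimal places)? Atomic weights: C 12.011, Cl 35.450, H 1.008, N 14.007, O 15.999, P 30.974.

72.15 g/mol

First, the molecular formula is C5H12 (counting implicit H from valence).
  C: 5 × 12.011 = 60.055
  H: 12 × 1.008 = 12.096
Sum: 5×12.011 + 12×1.008 = 72.151 → 72.15 g/mol.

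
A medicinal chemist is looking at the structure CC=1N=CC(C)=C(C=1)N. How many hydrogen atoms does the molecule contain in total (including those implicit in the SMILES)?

Walk through each heavy atom and fill implicit hydrogens from standard valence (C 4, N 3, O 2, S 2, halogen 1):
  atom 1: C, bond orders sum to 1 (valence 4) → 3 H
  atom 2: C, bond orders sum to 4 (valence 4) → 0 H
  atom 3: N, bond orders sum to 3 (valence 3) → 0 H
  atom 4: C, bond orders sum to 3 (valence 4) → 1 H
  atom 5: C, bond orders sum to 4 (valence 4) → 0 H
  atom 6: C, bond orders sum to 1 (valence 4) → 3 H
  atom 7: C, bond orders sum to 4 (valence 4) → 0 H
  atom 8: C, bond orders sum to 3 (valence 4) → 1 H
  atom 9: N, bond orders sum to 1 (valence 3) → 2 H
Total hydrogens: 10.

10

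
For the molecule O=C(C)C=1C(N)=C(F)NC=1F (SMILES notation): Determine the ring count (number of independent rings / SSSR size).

1

In SMILES, each pair of matching ring-closure digits denotes one ring-closing bond; the number of such bonds equals the number of independent rings.
Ring-closure bonds here: 1.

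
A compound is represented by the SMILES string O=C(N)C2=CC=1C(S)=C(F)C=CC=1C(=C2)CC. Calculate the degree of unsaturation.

Degree of unsaturation = (number of rings) + (number of π bonds).
Ring closures in the SMILES: 2.
π bonds: 6 double bonds (each 1 DoU) → 6 DoU from unsaturation.
Total DoU = 2 + 6 = 8.

8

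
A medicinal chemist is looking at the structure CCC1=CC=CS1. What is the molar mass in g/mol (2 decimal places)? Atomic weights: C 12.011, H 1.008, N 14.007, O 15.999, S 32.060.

First, the molecular formula is C6H8S (counting implicit H from valence).
  C: 6 × 12.011 = 72.066
  H: 8 × 1.008 = 8.064
  S: 1 × 32.060 = 32.060
Sum: 6×12.011 + 8×1.008 + 1×32.060 = 112.190 → 112.19 g/mol.

112.19 g/mol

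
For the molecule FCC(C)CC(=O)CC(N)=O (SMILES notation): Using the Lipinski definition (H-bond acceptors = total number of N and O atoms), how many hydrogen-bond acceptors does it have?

3

N atoms: 1; O atoms: 2.
Lipinski HBA = 1 + 2 = 3.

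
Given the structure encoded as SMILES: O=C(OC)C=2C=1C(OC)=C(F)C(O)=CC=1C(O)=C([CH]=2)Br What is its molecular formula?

Walk through each heavy atom and fill implicit hydrogens from standard valence (C 4, N 3, O 2, S 2, halogen 1):
  atom 1: O, bond orders sum to 2 (valence 2) → 0 H
  atom 2: C, bond orders sum to 4 (valence 4) → 0 H
  atom 3: O, bond orders sum to 2 (valence 2) → 0 H
  atom 4: C, bond orders sum to 1 (valence 4) → 3 H
  atom 5: C, bond orders sum to 4 (valence 4) → 0 H
  atom 6: C, bond orders sum to 4 (valence 4) → 0 H
  atom 7: C, bond orders sum to 4 (valence 4) → 0 H
  atom 8: O, bond orders sum to 2 (valence 2) → 0 H
  atom 9: C, bond orders sum to 1 (valence 4) → 3 H
  atom 10: C, bond orders sum to 4 (valence 4) → 0 H
  atom 11: F (halogen, monovalent) → 0 H
  atom 12: C, bond orders sum to 4 (valence 4) → 0 H
  atom 13: O, bond orders sum to 1 (valence 2) → 1 H
  atom 14: C, bond orders sum to 3 (valence 4) → 1 H
  atom 15: C, bond orders sum to 4 (valence 4) → 0 H
  atom 16: C, bond orders sum to 4 (valence 4) → 0 H
  atom 17: O, bond orders sum to 1 (valence 2) → 1 H
  atom 18: C, bond orders sum to 4 (valence 4) → 0 H
  atom 19: C with explicit H count 1
  atom 20: Br (halogen, monovalent) → 0 H
Totals → C:13, H:10, Br:1, F:1, O:5.

C13H10BrFO5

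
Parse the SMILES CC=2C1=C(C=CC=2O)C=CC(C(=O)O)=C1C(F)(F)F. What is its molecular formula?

Walk through each heavy atom and fill implicit hydrogens from standard valence (C 4, N 3, O 2, S 2, halogen 1):
  atom 1: C, bond orders sum to 1 (valence 4) → 3 H
  atom 2: C, bond orders sum to 4 (valence 4) → 0 H
  atom 3: C, bond orders sum to 4 (valence 4) → 0 H
  atom 4: C, bond orders sum to 4 (valence 4) → 0 H
  atom 5: C, bond orders sum to 3 (valence 4) → 1 H
  atom 6: C, bond orders sum to 3 (valence 4) → 1 H
  atom 7: C, bond orders sum to 4 (valence 4) → 0 H
  atom 8: O, bond orders sum to 1 (valence 2) → 1 H
  atom 9: C, bond orders sum to 3 (valence 4) → 1 H
  atom 10: C, bond orders sum to 3 (valence 4) → 1 H
  atom 11: C, bond orders sum to 4 (valence 4) → 0 H
  atom 12: C, bond orders sum to 4 (valence 4) → 0 H
  atom 13: O, bond orders sum to 2 (valence 2) → 0 H
  atom 14: O, bond orders sum to 1 (valence 2) → 1 H
  atom 15: C, bond orders sum to 4 (valence 4) → 0 H
  atom 16: C, bond orders sum to 4 (valence 4) → 0 H
  atom 17: F (halogen, monovalent) → 0 H
  atom 18: F (halogen, monovalent) → 0 H
  atom 19: F (halogen, monovalent) → 0 H
Totals → C:13, H:9, F:3, O:3.
In Hill order: C13H9F3O3.

C13H9F3O3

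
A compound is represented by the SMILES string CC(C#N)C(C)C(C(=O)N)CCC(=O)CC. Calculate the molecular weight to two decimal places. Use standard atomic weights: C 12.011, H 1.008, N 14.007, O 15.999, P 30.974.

224.30 g/mol

First, the molecular formula is C12H20N2O2 (counting implicit H from valence).
  C: 12 × 12.011 = 144.132
  H: 20 × 1.008 = 20.160
  N: 2 × 14.007 = 28.014
  O: 2 × 15.999 = 31.998
Sum: 12×12.011 + 20×1.008 + 2×14.007 + 2×15.999 = 224.304 → 224.30 g/mol.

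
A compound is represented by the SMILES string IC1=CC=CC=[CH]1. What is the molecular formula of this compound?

Walk through each heavy atom and fill implicit hydrogens from standard valence (C 4, N 3, O 2, S 2, halogen 1):
  atom 1: I (halogen, monovalent) → 0 H
  atom 2: C, bond orders sum to 4 (valence 4) → 0 H
  atom 3: C, bond orders sum to 3 (valence 4) → 1 H
  atom 4: C, bond orders sum to 3 (valence 4) → 1 H
  atom 5: C, bond orders sum to 3 (valence 4) → 1 H
  atom 6: C, bond orders sum to 3 (valence 4) → 1 H
  atom 7: C with explicit H count 1
Totals → C:6, H:5, I:1.
In Hill order: C6H5I.

C6H5I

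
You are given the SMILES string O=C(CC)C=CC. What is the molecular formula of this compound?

C6H10O

Walk through each heavy atom and fill implicit hydrogens from standard valence (C 4, N 3, O 2, S 2, halogen 1):
  atom 1: O, bond orders sum to 2 (valence 2) → 0 H
  atom 2: C, bond orders sum to 4 (valence 4) → 0 H
  atom 3: C, bond orders sum to 2 (valence 4) → 2 H
  atom 4: C, bond orders sum to 1 (valence 4) → 3 H
  atom 5: C, bond orders sum to 3 (valence 4) → 1 H
  atom 6: C, bond orders sum to 3 (valence 4) → 1 H
  atom 7: C, bond orders sum to 1 (valence 4) → 3 H
Totals → C:6, H:10, O:1.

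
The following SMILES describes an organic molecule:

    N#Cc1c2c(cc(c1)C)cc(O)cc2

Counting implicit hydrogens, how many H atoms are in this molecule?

Walk through each heavy atom and fill implicit hydrogens from standard valence (C 4, N 3, O 2, S 2, halogen 1); for lowercase aromatic atoms, an aromatic c carries 1 H when it has two neighbours and 0 H with three, and aromatic n carries 0 H:
  atom 1: N, bond orders sum to 3 (valence 3) → 0 H
  atom 2: C, bond orders sum to 4 (valence 4) → 0 H
  atom 3: aromatic c, 3 neighbours → 0 H
  atom 4: aromatic c, 3 neighbours → 0 H
  atom 5: aromatic c, 3 neighbours → 0 H
  atom 6: aromatic c, 2 neighbours → 1 H
  atom 7: aromatic c, 3 neighbours → 0 H
  atom 8: aromatic c, 2 neighbours → 1 H
  atom 9: C, bond orders sum to 1 (valence 4) → 3 H
  atom 10: aromatic c, 2 neighbours → 1 H
  atom 11: aromatic c, 3 neighbours → 0 H
  atom 12: O, bond orders sum to 1 (valence 2) → 1 H
  atom 13: aromatic c, 2 neighbours → 1 H
  atom 14: aromatic c, 2 neighbours → 1 H
Total hydrogens: 9.

9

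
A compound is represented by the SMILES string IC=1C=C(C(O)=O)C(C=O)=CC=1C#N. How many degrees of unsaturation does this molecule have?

8

Molecular formula: C9H4INO3.
DoU = (2C + 2 + N − H − X) / 2, where X is the halogen count and O/S are ignored.
    = (2·9 + 2 + 1 − 4 − 1) / 2 = 16 / 2 = 8.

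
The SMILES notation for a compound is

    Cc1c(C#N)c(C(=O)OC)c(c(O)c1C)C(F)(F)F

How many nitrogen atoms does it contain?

1

Scan the SMILES for N atoms (remember two-letter symbols like Cl and Br are single atoms).
Nitrogen count: 1.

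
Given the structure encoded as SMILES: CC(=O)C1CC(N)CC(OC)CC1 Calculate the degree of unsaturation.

2

Degree of unsaturation = (number of rings) + (number of π bonds).
Ring closures in the SMILES: 1.
π bonds: 1 double bond (each 1 DoU) → 1 DoU from unsaturation.
Total DoU = 1 + 1 = 2.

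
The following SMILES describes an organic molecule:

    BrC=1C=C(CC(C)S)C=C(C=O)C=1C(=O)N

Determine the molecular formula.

C11H12BrNO2S

Walk through each heavy atom and fill implicit hydrogens from standard valence (C 4, N 3, O 2, S 2, halogen 1):
  atom 1: Br (halogen, monovalent) → 0 H
  atom 2: C, bond orders sum to 4 (valence 4) → 0 H
  atom 3: C, bond orders sum to 3 (valence 4) → 1 H
  atom 4: C, bond orders sum to 4 (valence 4) → 0 H
  atom 5: C, bond orders sum to 2 (valence 4) → 2 H
  atom 6: C, bond orders sum to 3 (valence 4) → 1 H
  atom 7: C, bond orders sum to 1 (valence 4) → 3 H
  atom 8: S, bond orders sum to 1 (valence 2) → 1 H
  atom 9: C, bond orders sum to 3 (valence 4) → 1 H
  atom 10: C, bond orders sum to 4 (valence 4) → 0 H
  atom 11: C, bond orders sum to 3 (valence 4) → 1 H
  atom 12: O, bond orders sum to 2 (valence 2) → 0 H
  atom 13: C, bond orders sum to 4 (valence 4) → 0 H
  atom 14: C, bond orders sum to 4 (valence 4) → 0 H
  atom 15: O, bond orders sum to 2 (valence 2) → 0 H
  atom 16: N, bond orders sum to 1 (valence 3) → 2 H
Totals → C:11, H:12, Br:1, N:1, O:2, S:1.
In Hill order: C11H12BrNO2S.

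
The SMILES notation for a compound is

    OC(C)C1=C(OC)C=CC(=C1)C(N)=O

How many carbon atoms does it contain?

Count every carbon token in the SMILES (each C, including those in ring-closure positions and inside branches).
Carbon count: 10.

10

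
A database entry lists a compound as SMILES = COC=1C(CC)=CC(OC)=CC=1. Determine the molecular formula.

Walk through each heavy atom and fill implicit hydrogens from standard valence (C 4, N 3, O 2, S 2, halogen 1):
  atom 1: C, bond orders sum to 1 (valence 4) → 3 H
  atom 2: O, bond orders sum to 2 (valence 2) → 0 H
  atom 3: C, bond orders sum to 4 (valence 4) → 0 H
  atom 4: C, bond orders sum to 4 (valence 4) → 0 H
  atom 5: C, bond orders sum to 2 (valence 4) → 2 H
  atom 6: C, bond orders sum to 1 (valence 4) → 3 H
  atom 7: C, bond orders sum to 3 (valence 4) → 1 H
  atom 8: C, bond orders sum to 4 (valence 4) → 0 H
  atom 9: O, bond orders sum to 2 (valence 2) → 0 H
  atom 10: C, bond orders sum to 1 (valence 4) → 3 H
  atom 11: C, bond orders sum to 3 (valence 4) → 1 H
  atom 12: C, bond orders sum to 3 (valence 4) → 1 H
Totals → C:10, H:14, O:2.

C10H14O2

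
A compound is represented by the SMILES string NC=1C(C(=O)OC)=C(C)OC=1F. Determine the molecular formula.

Walk through each heavy atom and fill implicit hydrogens from standard valence (C 4, N 3, O 2, S 2, halogen 1):
  atom 1: N, bond orders sum to 1 (valence 3) → 2 H
  atom 2: C, bond orders sum to 4 (valence 4) → 0 H
  atom 3: C, bond orders sum to 4 (valence 4) → 0 H
  atom 4: C, bond orders sum to 4 (valence 4) → 0 H
  atom 5: O, bond orders sum to 2 (valence 2) → 0 H
  atom 6: O, bond orders sum to 2 (valence 2) → 0 H
  atom 7: C, bond orders sum to 1 (valence 4) → 3 H
  atom 8: C, bond orders sum to 4 (valence 4) → 0 H
  atom 9: C, bond orders sum to 1 (valence 4) → 3 H
  atom 10: O, bond orders sum to 2 (valence 2) → 0 H
  atom 11: C, bond orders sum to 4 (valence 4) → 0 H
  atom 12: F (halogen, monovalent) → 0 H
Totals → C:7, H:8, F:1, N:1, O:3.
In Hill order: C7H8FNO3.

C7H8FNO3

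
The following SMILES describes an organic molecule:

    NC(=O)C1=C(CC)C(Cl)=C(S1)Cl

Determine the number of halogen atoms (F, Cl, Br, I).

Halogen atoms appear at heavy-atom positions 9, 12 (2×Cl).
Other groups present: 1 amide.
Halogen count: 2.

2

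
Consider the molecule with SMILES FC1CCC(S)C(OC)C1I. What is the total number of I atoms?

Scan the SMILES for I atoms (remember two-letter symbols like Cl and Br are single atoms).
Iodine count: 1.

1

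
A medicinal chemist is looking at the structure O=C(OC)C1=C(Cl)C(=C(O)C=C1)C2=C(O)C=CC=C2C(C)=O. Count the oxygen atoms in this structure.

5

Scan the SMILES for O atoms (remember two-letter symbols like Cl and Br are single atoms).
Oxygen count: 5.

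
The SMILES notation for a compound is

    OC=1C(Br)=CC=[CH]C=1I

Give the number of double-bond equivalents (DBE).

4

Degree of unsaturation = (number of rings) + (number of π bonds).
Ring closures in the SMILES: 1.
π bonds: 3 double bonds (each 1 DoU) → 3 DoU from unsaturation.
Total DoU = 1 + 3 = 4.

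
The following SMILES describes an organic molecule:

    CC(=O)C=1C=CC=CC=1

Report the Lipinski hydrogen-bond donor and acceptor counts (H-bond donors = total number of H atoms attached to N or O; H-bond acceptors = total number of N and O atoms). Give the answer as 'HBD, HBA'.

0, 1

Donors: find every N or O and count the H atoms it carries.
  atom 3 (O): bond orders sum to 2 → 0 H
Lipinski HBD = 0.
Acceptors: N atoms = 0, O atoms = 1 → HBA = 1.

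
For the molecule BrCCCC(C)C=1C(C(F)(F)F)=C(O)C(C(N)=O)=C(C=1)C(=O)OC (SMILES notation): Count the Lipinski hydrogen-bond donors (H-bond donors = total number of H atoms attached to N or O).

3

Donors: find every N or O and count the H atoms it carries.
  atom 14 (O): bond orders sum to 1 → 1 H
  atom 17 (N): bond orders sum to 1 → 2 H
  atom 18 (O): bond orders sum to 2 → 0 H
  atom 22 (O): bond orders sum to 2 → 0 H
  atom 23 (O): bond orders sum to 2 → 0 H
Lipinski HBD = 3.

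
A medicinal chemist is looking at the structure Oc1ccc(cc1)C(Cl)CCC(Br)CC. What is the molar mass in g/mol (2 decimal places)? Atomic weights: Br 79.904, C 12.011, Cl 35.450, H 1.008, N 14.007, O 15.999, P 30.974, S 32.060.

First, the molecular formula is C12H16BrClO (counting implicit H from valence).
  Br: 1 × 79.904 = 79.904
  C: 12 × 12.011 = 144.132
  Cl: 1 × 35.450 = 35.450
  H: 16 × 1.008 = 16.128
  O: 1 × 15.999 = 15.999
Sum: 1×79.904 + 12×12.011 + 1×35.450 + 16×1.008 + 1×15.999 = 291.613 → 291.61 g/mol.

291.61 g/mol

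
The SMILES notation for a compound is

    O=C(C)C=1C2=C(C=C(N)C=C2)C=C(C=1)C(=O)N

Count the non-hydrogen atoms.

17

Every atom symbol written in the SMILES (organic subset) is one heavy atom; implicit H are not written.
Heavy atoms by element → C:13, N:2, O:2.
Total: 17.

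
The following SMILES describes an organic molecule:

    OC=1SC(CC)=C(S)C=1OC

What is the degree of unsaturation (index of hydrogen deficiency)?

3

Degree of unsaturation = (number of rings) + (number of π bonds).
Ring closures in the SMILES: 1.
π bonds: 2 double bonds (each 1 DoU) → 2 DoU from unsaturation.
Total DoU = 1 + 2 = 3.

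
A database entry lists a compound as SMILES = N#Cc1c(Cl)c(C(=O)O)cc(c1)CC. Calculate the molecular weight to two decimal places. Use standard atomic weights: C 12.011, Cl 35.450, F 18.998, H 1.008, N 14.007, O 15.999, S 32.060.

209.63 g/mol

First, the molecular formula is C10H8ClNO2 (counting implicit H from valence).
  C: 10 × 12.011 = 120.110
  Cl: 1 × 35.450 = 35.450
  H: 8 × 1.008 = 8.064
  N: 1 × 14.007 = 14.007
  O: 2 × 15.999 = 31.998
Sum: 10×12.011 + 1×35.450 + 8×1.008 + 1×14.007 + 2×15.999 = 209.629 → 209.63 g/mol.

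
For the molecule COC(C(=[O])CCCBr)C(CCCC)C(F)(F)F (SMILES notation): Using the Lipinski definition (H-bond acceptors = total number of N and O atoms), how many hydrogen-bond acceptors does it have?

N atoms: 0; O atoms: 2.
Lipinski HBA = 0 + 2 = 2.

2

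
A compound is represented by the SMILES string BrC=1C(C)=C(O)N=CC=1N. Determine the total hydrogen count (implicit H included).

7

Walk through each heavy atom and fill implicit hydrogens from standard valence (C 4, N 3, O 2, S 2, halogen 1):
  atom 1: Br (halogen, monovalent) → 0 H
  atom 2: C, bond orders sum to 4 (valence 4) → 0 H
  atom 3: C, bond orders sum to 4 (valence 4) → 0 H
  atom 4: C, bond orders sum to 1 (valence 4) → 3 H
  atom 5: C, bond orders sum to 4 (valence 4) → 0 H
  atom 6: O, bond orders sum to 1 (valence 2) → 1 H
  atom 7: N, bond orders sum to 3 (valence 3) → 0 H
  atom 8: C, bond orders sum to 3 (valence 4) → 1 H
  atom 9: C, bond orders sum to 4 (valence 4) → 0 H
  atom 10: N, bond orders sum to 1 (valence 3) → 2 H
Total hydrogens: 7.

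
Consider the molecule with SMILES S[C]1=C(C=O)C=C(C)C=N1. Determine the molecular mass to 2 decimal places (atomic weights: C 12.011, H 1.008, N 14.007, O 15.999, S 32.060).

First, the molecular formula is C7H7NOS (counting implicit H from valence).
  C: 7 × 12.011 = 84.077
  H: 7 × 1.008 = 7.056
  N: 1 × 14.007 = 14.007
  O: 1 × 15.999 = 15.999
  S: 1 × 32.060 = 32.060
Sum: 7×12.011 + 7×1.008 + 1×14.007 + 1×15.999 + 1×32.060 = 153.199 → 153.20 g/mol.

153.20 g/mol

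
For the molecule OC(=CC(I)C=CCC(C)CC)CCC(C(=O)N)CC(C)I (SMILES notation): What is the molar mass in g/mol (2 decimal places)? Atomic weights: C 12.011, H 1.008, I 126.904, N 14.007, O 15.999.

First, the molecular formula is C17H29I2NO2 (counting implicit H from valence).
  C: 17 × 12.011 = 204.187
  H: 29 × 1.008 = 29.232
  I: 2 × 126.904 = 253.808
  N: 1 × 14.007 = 14.007
  O: 2 × 15.999 = 31.998
Sum: 17×12.011 + 29×1.008 + 2×126.904 + 1×14.007 + 2×15.999 = 533.232 → 533.23 g/mol.

533.23 g/mol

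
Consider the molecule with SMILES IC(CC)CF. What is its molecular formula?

C4H8FI

Walk through each heavy atom and fill implicit hydrogens from standard valence (C 4, N 3, O 2, S 2, halogen 1):
  atom 1: I (halogen, monovalent) → 0 H
  atom 2: C, bond orders sum to 3 (valence 4) → 1 H
  atom 3: C, bond orders sum to 2 (valence 4) → 2 H
  atom 4: C, bond orders sum to 1 (valence 4) → 3 H
  atom 5: C, bond orders sum to 2 (valence 4) → 2 H
  atom 6: F (halogen, monovalent) → 0 H
Totals → C:4, H:8, F:1, I:1.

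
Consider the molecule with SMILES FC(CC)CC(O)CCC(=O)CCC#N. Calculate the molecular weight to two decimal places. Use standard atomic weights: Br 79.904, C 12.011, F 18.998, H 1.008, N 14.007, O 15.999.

First, the molecular formula is C11H18FNO2 (counting implicit H from valence).
  C: 11 × 12.011 = 132.121
  F: 1 × 18.998 = 18.998
  H: 18 × 1.008 = 18.144
  N: 1 × 14.007 = 14.007
  O: 2 × 15.999 = 31.998
Sum: 11×12.011 + 1×18.998 + 18×1.008 + 1×14.007 + 2×15.999 = 215.268 → 215.27 g/mol.

215.27 g/mol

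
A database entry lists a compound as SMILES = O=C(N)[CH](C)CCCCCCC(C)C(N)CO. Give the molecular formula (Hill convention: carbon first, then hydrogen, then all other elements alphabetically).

C13H28N2O2

Walk through each heavy atom and fill implicit hydrogens from standard valence (C 4, N 3, O 2, S 2, halogen 1):
  atom 1: O, bond orders sum to 2 (valence 2) → 0 H
  atom 2: C, bond orders sum to 4 (valence 4) → 0 H
  atom 3: N, bond orders sum to 1 (valence 3) → 2 H
  atom 4: C with explicit H count 1
  atom 5: C, bond orders sum to 1 (valence 4) → 3 H
  atom 6: C, bond orders sum to 2 (valence 4) → 2 H
  atom 7: C, bond orders sum to 2 (valence 4) → 2 H
  atom 8: C, bond orders sum to 2 (valence 4) → 2 H
  atom 9: C, bond orders sum to 2 (valence 4) → 2 H
  atom 10: C, bond orders sum to 2 (valence 4) → 2 H
  atom 11: C, bond orders sum to 2 (valence 4) → 2 H
  atom 12: C, bond orders sum to 3 (valence 4) → 1 H
  atom 13: C, bond orders sum to 1 (valence 4) → 3 H
  atom 14: C, bond orders sum to 3 (valence 4) → 1 H
  atom 15: N, bond orders sum to 1 (valence 3) → 2 H
  atom 16: C, bond orders sum to 2 (valence 4) → 2 H
  atom 17: O, bond orders sum to 1 (valence 2) → 1 H
Totals → C:13, H:28, N:2, O:2.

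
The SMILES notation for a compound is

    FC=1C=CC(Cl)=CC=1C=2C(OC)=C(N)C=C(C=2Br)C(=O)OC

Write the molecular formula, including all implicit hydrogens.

C15H12BrClFNO3

Walk through each heavy atom and fill implicit hydrogens from standard valence (C 4, N 3, O 2, S 2, halogen 1):
  atom 1: F (halogen, monovalent) → 0 H
  atom 2: C, bond orders sum to 4 (valence 4) → 0 H
  atom 3: C, bond orders sum to 3 (valence 4) → 1 H
  atom 4: C, bond orders sum to 3 (valence 4) → 1 H
  atom 5: C, bond orders sum to 4 (valence 4) → 0 H
  atom 6: Cl (halogen, monovalent) → 0 H
  atom 7: C, bond orders sum to 3 (valence 4) → 1 H
  atom 8: C, bond orders sum to 4 (valence 4) → 0 H
  atom 9: C, bond orders sum to 4 (valence 4) → 0 H
  atom 10: C, bond orders sum to 4 (valence 4) → 0 H
  atom 11: O, bond orders sum to 2 (valence 2) → 0 H
  atom 12: C, bond orders sum to 1 (valence 4) → 3 H
  atom 13: C, bond orders sum to 4 (valence 4) → 0 H
  atom 14: N, bond orders sum to 1 (valence 3) → 2 H
  atom 15: C, bond orders sum to 3 (valence 4) → 1 H
  atom 16: C, bond orders sum to 4 (valence 4) → 0 H
  atom 17: C, bond orders sum to 4 (valence 4) → 0 H
  atom 18: Br (halogen, monovalent) → 0 H
  atom 19: C, bond orders sum to 4 (valence 4) → 0 H
  atom 20: O, bond orders sum to 2 (valence 2) → 0 H
  atom 21: O, bond orders sum to 2 (valence 2) → 0 H
  atom 22: C, bond orders sum to 1 (valence 4) → 3 H
Totals → C:15, H:12, Br:1, Cl:1, F:1, N:1, O:3.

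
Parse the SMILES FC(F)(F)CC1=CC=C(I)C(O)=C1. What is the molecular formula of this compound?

C8H6F3IO

Walk through each heavy atom and fill implicit hydrogens from standard valence (C 4, N 3, O 2, S 2, halogen 1):
  atom 1: F (halogen, monovalent) → 0 H
  atom 2: C, bond orders sum to 4 (valence 4) → 0 H
  atom 3: F (halogen, monovalent) → 0 H
  atom 4: F (halogen, monovalent) → 0 H
  atom 5: C, bond orders sum to 2 (valence 4) → 2 H
  atom 6: C, bond orders sum to 4 (valence 4) → 0 H
  atom 7: C, bond orders sum to 3 (valence 4) → 1 H
  atom 8: C, bond orders sum to 3 (valence 4) → 1 H
  atom 9: C, bond orders sum to 4 (valence 4) → 0 H
  atom 10: I (halogen, monovalent) → 0 H
  atom 11: C, bond orders sum to 4 (valence 4) → 0 H
  atom 12: O, bond orders sum to 1 (valence 2) → 1 H
  atom 13: C, bond orders sum to 3 (valence 4) → 1 H
Totals → C:8, H:6, F:3, I:1, O:1.
In Hill order: C8H6F3IO.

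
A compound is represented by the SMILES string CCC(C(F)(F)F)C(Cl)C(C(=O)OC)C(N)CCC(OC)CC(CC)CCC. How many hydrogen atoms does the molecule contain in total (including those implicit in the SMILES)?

37

Walk through each heavy atom and fill implicit hydrogens from standard valence (C 4, N 3, O 2, S 2, halogen 1):
  atom 1: C, bond orders sum to 1 (valence 4) → 3 H
  atom 2: C, bond orders sum to 2 (valence 4) → 2 H
  atom 3: C, bond orders sum to 3 (valence 4) → 1 H
  atom 4: C, bond orders sum to 4 (valence 4) → 0 H
  atom 5: F (halogen, monovalent) → 0 H
  atom 6: F (halogen, monovalent) → 0 H
  atom 7: F (halogen, monovalent) → 0 H
  atom 8: C, bond orders sum to 3 (valence 4) → 1 H
  atom 9: Cl (halogen, monovalent) → 0 H
  atom 10: C, bond orders sum to 3 (valence 4) → 1 H
  atom 11: C, bond orders sum to 4 (valence 4) → 0 H
  atom 12: O, bond orders sum to 2 (valence 2) → 0 H
  atom 13: O, bond orders sum to 2 (valence 2) → 0 H
  atom 14: C, bond orders sum to 1 (valence 4) → 3 H
  atom 15: C, bond orders sum to 3 (valence 4) → 1 H
  atom 16: N, bond orders sum to 1 (valence 3) → 2 H
  atom 17: C, bond orders sum to 2 (valence 4) → 2 H
  atom 18: C, bond orders sum to 2 (valence 4) → 2 H
  atom 19: C, bond orders sum to 3 (valence 4) → 1 H
  atom 20: O, bond orders sum to 2 (valence 2) → 0 H
  atom 21: C, bond orders sum to 1 (valence 4) → 3 H
  atom 22: C, bond orders sum to 2 (valence 4) → 2 H
  atom 23: C, bond orders sum to 3 (valence 4) → 1 H
  atom 24: C, bond orders sum to 2 (valence 4) → 2 H
  atom 25: C, bond orders sum to 1 (valence 4) → 3 H
  atom 26: C, bond orders sum to 2 (valence 4) → 2 H
  atom 27: C, bond orders sum to 2 (valence 4) → 2 H
  atom 28: C, bond orders sum to 1 (valence 4) → 3 H
Total hydrogens: 37.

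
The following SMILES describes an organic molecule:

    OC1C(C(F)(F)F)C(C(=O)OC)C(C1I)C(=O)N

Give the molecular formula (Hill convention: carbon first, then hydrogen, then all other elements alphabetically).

C9H11F3INO4

Walk through each heavy atom and fill implicit hydrogens from standard valence (C 4, N 3, O 2, S 2, halogen 1):
  atom 1: O, bond orders sum to 1 (valence 2) → 1 H
  atom 2: C, bond orders sum to 3 (valence 4) → 1 H
  atom 3: C, bond orders sum to 3 (valence 4) → 1 H
  atom 4: C, bond orders sum to 4 (valence 4) → 0 H
  atom 5: F (halogen, monovalent) → 0 H
  atom 6: F (halogen, monovalent) → 0 H
  atom 7: F (halogen, monovalent) → 0 H
  atom 8: C, bond orders sum to 3 (valence 4) → 1 H
  atom 9: C, bond orders sum to 4 (valence 4) → 0 H
  atom 10: O, bond orders sum to 2 (valence 2) → 0 H
  atom 11: O, bond orders sum to 2 (valence 2) → 0 H
  atom 12: C, bond orders sum to 1 (valence 4) → 3 H
  atom 13: C, bond orders sum to 3 (valence 4) → 1 H
  atom 14: C, bond orders sum to 3 (valence 4) → 1 H
  atom 15: I (halogen, monovalent) → 0 H
  atom 16: C, bond orders sum to 4 (valence 4) → 0 H
  atom 17: O, bond orders sum to 2 (valence 2) → 0 H
  atom 18: N, bond orders sum to 1 (valence 3) → 2 H
Totals → C:9, H:11, F:3, I:1, N:1, O:4.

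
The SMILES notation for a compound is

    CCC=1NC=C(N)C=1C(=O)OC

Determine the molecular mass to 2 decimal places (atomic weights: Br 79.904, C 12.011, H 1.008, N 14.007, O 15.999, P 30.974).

168.20 g/mol

First, the molecular formula is C8H12N2O2 (counting implicit H from valence).
  C: 8 × 12.011 = 96.088
  H: 12 × 1.008 = 12.096
  N: 2 × 14.007 = 28.014
  O: 2 × 15.999 = 31.998
Sum: 8×12.011 + 12×1.008 + 2×14.007 + 2×15.999 = 168.196 → 168.20 g/mol.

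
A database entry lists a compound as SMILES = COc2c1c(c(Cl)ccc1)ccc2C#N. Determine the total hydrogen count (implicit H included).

8

Walk through each heavy atom and fill implicit hydrogens from standard valence (C 4, N 3, O 2, S 2, halogen 1); for lowercase aromatic atoms, an aromatic c carries 1 H when it has two neighbours and 0 H with three, and aromatic n carries 0 H:
  atom 1: C, bond orders sum to 1 (valence 4) → 3 H
  atom 2: O, bond orders sum to 2 (valence 2) → 0 H
  atom 3: aromatic c, 3 neighbours → 0 H
  atom 4: aromatic c, 3 neighbours → 0 H
  atom 5: aromatic c, 3 neighbours → 0 H
  atom 6: aromatic c, 3 neighbours → 0 H
  atom 7: Cl (halogen, monovalent) → 0 H
  atom 8: aromatic c, 2 neighbours → 1 H
  atom 9: aromatic c, 2 neighbours → 1 H
  atom 10: aromatic c, 2 neighbours → 1 H
  atom 11: aromatic c, 2 neighbours → 1 H
  atom 12: aromatic c, 2 neighbours → 1 H
  atom 13: aromatic c, 3 neighbours → 0 H
  atom 14: C, bond orders sum to 4 (valence 4) → 0 H
  atom 15: N, bond orders sum to 3 (valence 3) → 0 H
Total hydrogens: 8.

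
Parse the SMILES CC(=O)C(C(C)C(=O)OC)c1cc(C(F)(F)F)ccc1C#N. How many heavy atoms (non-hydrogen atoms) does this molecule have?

Every atom symbol written in the SMILES (organic subset) is one heavy atom; implicit H are not written.
Heavy atoms by element → C:15, F:3, N:1, O:3.
Total: 22.

22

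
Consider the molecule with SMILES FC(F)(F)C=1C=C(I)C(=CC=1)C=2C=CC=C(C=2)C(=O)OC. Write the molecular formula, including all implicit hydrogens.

Walk through each heavy atom and fill implicit hydrogens from standard valence (C 4, N 3, O 2, S 2, halogen 1):
  atom 1: F (halogen, monovalent) → 0 H
  atom 2: C, bond orders sum to 4 (valence 4) → 0 H
  atom 3: F (halogen, monovalent) → 0 H
  atom 4: F (halogen, monovalent) → 0 H
  atom 5: C, bond orders sum to 4 (valence 4) → 0 H
  atom 6: C, bond orders sum to 3 (valence 4) → 1 H
  atom 7: C, bond orders sum to 4 (valence 4) → 0 H
  atom 8: I (halogen, monovalent) → 0 H
  atom 9: C, bond orders sum to 4 (valence 4) → 0 H
  atom 10: C, bond orders sum to 3 (valence 4) → 1 H
  atom 11: C, bond orders sum to 3 (valence 4) → 1 H
  atom 12: C, bond orders sum to 4 (valence 4) → 0 H
  atom 13: C, bond orders sum to 3 (valence 4) → 1 H
  atom 14: C, bond orders sum to 3 (valence 4) → 1 H
  atom 15: C, bond orders sum to 3 (valence 4) → 1 H
  atom 16: C, bond orders sum to 4 (valence 4) → 0 H
  atom 17: C, bond orders sum to 3 (valence 4) → 1 H
  atom 18: C, bond orders sum to 4 (valence 4) → 0 H
  atom 19: O, bond orders sum to 2 (valence 2) → 0 H
  atom 20: O, bond orders sum to 2 (valence 2) → 0 H
  atom 21: C, bond orders sum to 1 (valence 4) → 3 H
Totals → C:15, H:10, F:3, I:1, O:2.

C15H10F3IO2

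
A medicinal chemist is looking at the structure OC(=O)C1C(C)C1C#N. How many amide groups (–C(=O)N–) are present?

Scan the SMILES for the amide motif — none present.
Groups that are present: 1 carboxylic acid, 1 nitrile.

0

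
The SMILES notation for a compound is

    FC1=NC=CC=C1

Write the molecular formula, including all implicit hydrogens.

Walk through each heavy atom and fill implicit hydrogens from standard valence (C 4, N 3, O 2, S 2, halogen 1):
  atom 1: F (halogen, monovalent) → 0 H
  atom 2: C, bond orders sum to 4 (valence 4) → 0 H
  atom 3: N, bond orders sum to 3 (valence 3) → 0 H
  atom 4: C, bond orders sum to 3 (valence 4) → 1 H
  atom 5: C, bond orders sum to 3 (valence 4) → 1 H
  atom 6: C, bond orders sum to 3 (valence 4) → 1 H
  atom 7: C, bond orders sum to 3 (valence 4) → 1 H
Totals → C:5, H:4, F:1, N:1.

C5H4FN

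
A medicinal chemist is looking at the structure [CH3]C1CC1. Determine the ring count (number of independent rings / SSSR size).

1

In SMILES, each pair of matching ring-closure digits denotes one ring-closing bond; the number of such bonds equals the number of independent rings.
Ring-closure bonds here: 1.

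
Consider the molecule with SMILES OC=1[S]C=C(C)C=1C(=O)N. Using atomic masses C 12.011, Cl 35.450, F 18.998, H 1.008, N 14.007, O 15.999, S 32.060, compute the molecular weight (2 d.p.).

157.19 g/mol

First, the molecular formula is C6H7NO2S (counting implicit H from valence).
  C: 6 × 12.011 = 72.066
  H: 7 × 1.008 = 7.056
  N: 1 × 14.007 = 14.007
  O: 2 × 15.999 = 31.998
  S: 1 × 32.060 = 32.060
Sum: 6×12.011 + 7×1.008 + 1×14.007 + 2×15.999 + 1×32.060 = 157.187 → 157.19 g/mol.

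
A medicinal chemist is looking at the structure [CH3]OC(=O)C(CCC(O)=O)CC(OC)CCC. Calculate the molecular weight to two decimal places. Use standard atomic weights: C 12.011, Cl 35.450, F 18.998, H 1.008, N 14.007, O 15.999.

246.30 g/mol

First, the molecular formula is C12H22O5 (counting implicit H from valence).
  C: 12 × 12.011 = 144.132
  H: 22 × 1.008 = 22.176
  O: 5 × 15.999 = 79.995
Sum: 12×12.011 + 22×1.008 + 5×15.999 = 246.303 → 246.30 g/mol.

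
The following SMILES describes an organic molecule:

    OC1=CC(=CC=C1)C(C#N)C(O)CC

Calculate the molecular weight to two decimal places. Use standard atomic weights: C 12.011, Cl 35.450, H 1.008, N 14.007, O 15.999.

First, the molecular formula is C11H13NO2 (counting implicit H from valence).
  C: 11 × 12.011 = 132.121
  H: 13 × 1.008 = 13.104
  N: 1 × 14.007 = 14.007
  O: 2 × 15.999 = 31.998
Sum: 11×12.011 + 13×1.008 + 1×14.007 + 2×15.999 = 191.230 → 191.23 g/mol.

191.23 g/mol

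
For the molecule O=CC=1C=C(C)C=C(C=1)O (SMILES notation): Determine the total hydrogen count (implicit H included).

Walk through each heavy atom and fill implicit hydrogens from standard valence (C 4, N 3, O 2, S 2, halogen 1):
  atom 1: O, bond orders sum to 2 (valence 2) → 0 H
  atom 2: C, bond orders sum to 3 (valence 4) → 1 H
  atom 3: C, bond orders sum to 4 (valence 4) → 0 H
  atom 4: C, bond orders sum to 3 (valence 4) → 1 H
  atom 5: C, bond orders sum to 4 (valence 4) → 0 H
  atom 6: C, bond orders sum to 1 (valence 4) → 3 H
  atom 7: C, bond orders sum to 3 (valence 4) → 1 H
  atom 8: C, bond orders sum to 4 (valence 4) → 0 H
  atom 9: C, bond orders sum to 3 (valence 4) → 1 H
  atom 10: O, bond orders sum to 1 (valence 2) → 1 H
Total hydrogens: 8.

8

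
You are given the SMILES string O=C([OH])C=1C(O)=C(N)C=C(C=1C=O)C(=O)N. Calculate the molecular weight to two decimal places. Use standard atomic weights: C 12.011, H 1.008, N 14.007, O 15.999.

First, the molecular formula is C9H8N2O5 (counting implicit H from valence).
  C: 9 × 12.011 = 108.099
  H: 8 × 1.008 = 8.064
  N: 2 × 14.007 = 28.014
  O: 5 × 15.999 = 79.995
Sum: 9×12.011 + 8×1.008 + 2×14.007 + 5×15.999 = 224.172 → 224.17 g/mol.

224.17 g/mol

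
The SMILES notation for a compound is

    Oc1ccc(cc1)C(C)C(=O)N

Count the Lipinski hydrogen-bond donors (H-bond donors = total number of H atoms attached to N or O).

Donors: find every N or O and count the H atoms it carries.
  atom 1 (O): bond orders sum to 1 → 1 H
  atom 11 (O): bond orders sum to 2 → 0 H
  atom 12 (N): bond orders sum to 1 → 2 H
Lipinski HBD = 3.

3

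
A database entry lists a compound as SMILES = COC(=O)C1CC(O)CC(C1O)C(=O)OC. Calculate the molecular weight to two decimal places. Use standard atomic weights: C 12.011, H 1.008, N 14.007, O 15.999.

232.23 g/mol

First, the molecular formula is C10H16O6 (counting implicit H from valence).
  C: 10 × 12.011 = 120.110
  H: 16 × 1.008 = 16.128
  O: 6 × 15.999 = 95.994
Sum: 10×12.011 + 16×1.008 + 6×15.999 = 232.232 → 232.23 g/mol.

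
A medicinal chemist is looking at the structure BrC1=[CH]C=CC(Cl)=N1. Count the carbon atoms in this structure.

5

Count every carbon token in the SMILES (each C, including those in ring-closure positions and inside branches).
Carbon count: 5.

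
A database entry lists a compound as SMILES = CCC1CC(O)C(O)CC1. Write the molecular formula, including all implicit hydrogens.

Walk through each heavy atom and fill implicit hydrogens from standard valence (C 4, N 3, O 2, S 2, halogen 1):
  atom 1: C, bond orders sum to 1 (valence 4) → 3 H
  atom 2: C, bond orders sum to 2 (valence 4) → 2 H
  atom 3: C, bond orders sum to 3 (valence 4) → 1 H
  atom 4: C, bond orders sum to 2 (valence 4) → 2 H
  atom 5: C, bond orders sum to 3 (valence 4) → 1 H
  atom 6: O, bond orders sum to 1 (valence 2) → 1 H
  atom 7: C, bond orders sum to 3 (valence 4) → 1 H
  atom 8: O, bond orders sum to 1 (valence 2) → 1 H
  atom 9: C, bond orders sum to 2 (valence 4) → 2 H
  atom 10: C, bond orders sum to 2 (valence 4) → 2 H
Totals → C:8, H:16, O:2.
In Hill order: C8H16O2.

C8H16O2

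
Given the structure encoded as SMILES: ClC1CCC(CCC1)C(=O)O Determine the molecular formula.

C8H13ClO2

Walk through each heavy atom and fill implicit hydrogens from standard valence (C 4, N 3, O 2, S 2, halogen 1):
  atom 1: Cl (halogen, monovalent) → 0 H
  atom 2: C, bond orders sum to 3 (valence 4) → 1 H
  atom 3: C, bond orders sum to 2 (valence 4) → 2 H
  atom 4: C, bond orders sum to 2 (valence 4) → 2 H
  atom 5: C, bond orders sum to 3 (valence 4) → 1 H
  atom 6: C, bond orders sum to 2 (valence 4) → 2 H
  atom 7: C, bond orders sum to 2 (valence 4) → 2 H
  atom 8: C, bond orders sum to 2 (valence 4) → 2 H
  atom 9: C, bond orders sum to 4 (valence 4) → 0 H
  atom 10: O, bond orders sum to 2 (valence 2) → 0 H
  atom 11: O, bond orders sum to 1 (valence 2) → 1 H
Totals → C:8, H:13, Cl:1, O:2.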